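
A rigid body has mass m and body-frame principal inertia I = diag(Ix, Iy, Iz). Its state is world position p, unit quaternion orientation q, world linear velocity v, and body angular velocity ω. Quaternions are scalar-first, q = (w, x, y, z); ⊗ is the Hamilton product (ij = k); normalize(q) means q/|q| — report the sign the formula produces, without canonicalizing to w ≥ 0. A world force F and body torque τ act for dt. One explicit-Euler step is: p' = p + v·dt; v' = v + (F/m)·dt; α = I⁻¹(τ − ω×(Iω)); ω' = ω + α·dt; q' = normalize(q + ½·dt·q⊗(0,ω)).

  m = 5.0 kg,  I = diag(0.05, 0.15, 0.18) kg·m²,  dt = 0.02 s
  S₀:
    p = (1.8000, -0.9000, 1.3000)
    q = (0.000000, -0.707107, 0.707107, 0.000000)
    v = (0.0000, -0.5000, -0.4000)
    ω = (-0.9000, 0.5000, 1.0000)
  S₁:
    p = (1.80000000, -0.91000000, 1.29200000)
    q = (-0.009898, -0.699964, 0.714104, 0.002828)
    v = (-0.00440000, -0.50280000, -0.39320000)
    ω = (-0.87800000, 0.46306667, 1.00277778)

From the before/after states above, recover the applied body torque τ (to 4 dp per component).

Δω = ω₁−ω₀ = (0.02200000, -0.03693333, 0.00277778)
gyro term ω₀×Iω₀ = (0.0150, 0.1170, -0.0450)
I·α + gyro = (0.0700, -0.1600, -0.0200)

τ = (0.0700, -0.1600, -0.0200)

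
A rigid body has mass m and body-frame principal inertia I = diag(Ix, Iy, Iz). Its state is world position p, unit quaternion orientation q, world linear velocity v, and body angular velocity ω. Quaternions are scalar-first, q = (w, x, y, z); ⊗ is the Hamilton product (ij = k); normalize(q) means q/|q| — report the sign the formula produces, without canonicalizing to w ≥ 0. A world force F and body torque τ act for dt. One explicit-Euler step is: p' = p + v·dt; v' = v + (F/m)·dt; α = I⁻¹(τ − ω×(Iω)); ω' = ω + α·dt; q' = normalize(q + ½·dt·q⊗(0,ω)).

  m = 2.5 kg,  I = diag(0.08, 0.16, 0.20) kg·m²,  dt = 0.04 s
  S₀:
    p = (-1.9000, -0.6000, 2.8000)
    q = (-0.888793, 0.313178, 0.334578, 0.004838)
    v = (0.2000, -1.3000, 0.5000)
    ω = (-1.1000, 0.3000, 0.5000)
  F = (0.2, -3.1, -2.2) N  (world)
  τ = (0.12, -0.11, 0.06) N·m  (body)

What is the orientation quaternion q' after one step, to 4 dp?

q' = (-0.8837, 0.3359, 0.3259, 0.0052)

q⊗(0,ω) = (0.2417034, 1.1435099, -0.4285487, 0.0175927)
updated quaternion q' = (-0.8837, 0.3359, 0.3259, 0.0052)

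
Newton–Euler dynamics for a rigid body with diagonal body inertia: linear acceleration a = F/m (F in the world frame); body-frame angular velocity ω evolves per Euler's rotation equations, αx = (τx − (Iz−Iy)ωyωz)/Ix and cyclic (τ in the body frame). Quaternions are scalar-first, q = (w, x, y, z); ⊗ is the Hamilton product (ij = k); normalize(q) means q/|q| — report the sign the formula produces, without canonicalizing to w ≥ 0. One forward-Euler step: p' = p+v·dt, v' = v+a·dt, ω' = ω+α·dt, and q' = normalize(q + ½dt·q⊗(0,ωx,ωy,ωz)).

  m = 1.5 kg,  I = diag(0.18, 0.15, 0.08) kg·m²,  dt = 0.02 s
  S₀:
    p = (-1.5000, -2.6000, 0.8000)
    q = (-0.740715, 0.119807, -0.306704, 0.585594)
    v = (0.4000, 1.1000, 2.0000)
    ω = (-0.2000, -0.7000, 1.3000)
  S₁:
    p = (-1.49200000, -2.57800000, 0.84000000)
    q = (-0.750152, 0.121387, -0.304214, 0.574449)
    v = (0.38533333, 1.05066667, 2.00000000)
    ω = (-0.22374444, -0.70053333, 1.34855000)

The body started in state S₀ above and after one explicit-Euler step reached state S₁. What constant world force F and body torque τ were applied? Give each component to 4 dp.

F = (-1.1000, -3.7000, 0.0000)
τ = (-0.1500, -0.0300, 0.1900)

rate change Δω = (-0.02374444, -0.00053333, 0.04855000)
gyro term ω₀×Iω₀ = (0.0637, -0.0260, -0.0042)
applied torque τ = (-0.1500, -0.0300, 0.1900)
v₁ − v₀ = (-0.01466667, -0.04933333, 0.00000000)
m·(v₁−v₀)/dt = (-1.1000, -3.7000, 0.0000)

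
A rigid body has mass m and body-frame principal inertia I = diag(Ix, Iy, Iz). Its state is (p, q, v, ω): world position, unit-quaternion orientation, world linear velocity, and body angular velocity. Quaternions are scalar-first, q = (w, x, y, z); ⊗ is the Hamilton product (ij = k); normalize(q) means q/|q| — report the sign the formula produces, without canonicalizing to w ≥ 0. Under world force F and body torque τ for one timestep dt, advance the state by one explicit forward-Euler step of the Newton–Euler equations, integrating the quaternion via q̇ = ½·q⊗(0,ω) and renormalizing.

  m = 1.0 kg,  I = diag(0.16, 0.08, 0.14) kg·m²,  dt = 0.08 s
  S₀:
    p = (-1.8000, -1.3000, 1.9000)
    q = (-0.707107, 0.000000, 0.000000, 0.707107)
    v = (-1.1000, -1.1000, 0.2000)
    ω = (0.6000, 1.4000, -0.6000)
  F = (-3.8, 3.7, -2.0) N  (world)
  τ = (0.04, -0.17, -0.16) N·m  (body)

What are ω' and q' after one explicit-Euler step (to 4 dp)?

ω' = (0.6452, 1.2372, -0.6530)
q' = (-0.6887, -0.0564, -0.0226, 0.7225)

angular accel α = (0.5650, -2.0350, -0.6629)
ω' = ω + α·dt = (0.6452, 1.2372, -0.6530)
q⊗(0,ω) = (0.4242642, -1.4142140, -0.5656856, 0.4242642)
updated quaternion q' = (-0.6887, -0.0564, -0.0226, 0.7225)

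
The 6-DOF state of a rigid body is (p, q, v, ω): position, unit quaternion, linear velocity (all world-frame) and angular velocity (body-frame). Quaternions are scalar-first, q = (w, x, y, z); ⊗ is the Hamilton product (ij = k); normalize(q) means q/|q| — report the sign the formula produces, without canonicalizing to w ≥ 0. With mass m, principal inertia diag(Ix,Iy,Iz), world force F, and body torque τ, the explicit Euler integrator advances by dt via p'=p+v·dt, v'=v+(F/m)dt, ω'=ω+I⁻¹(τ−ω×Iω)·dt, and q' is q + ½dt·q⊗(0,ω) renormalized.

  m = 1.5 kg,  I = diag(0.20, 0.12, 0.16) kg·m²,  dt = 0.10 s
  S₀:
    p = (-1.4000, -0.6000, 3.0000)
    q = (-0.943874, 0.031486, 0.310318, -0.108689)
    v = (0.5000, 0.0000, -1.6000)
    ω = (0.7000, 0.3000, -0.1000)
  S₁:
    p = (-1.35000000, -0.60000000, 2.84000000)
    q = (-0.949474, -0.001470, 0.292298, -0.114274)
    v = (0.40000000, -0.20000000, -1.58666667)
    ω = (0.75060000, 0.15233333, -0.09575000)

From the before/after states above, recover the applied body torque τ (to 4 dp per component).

τ = (0.1000, -0.1800, -0.0100)

Δω = ω₁−ω₀ = (0.05060000, -0.14766667, 0.00425000)
applied torque τ = (0.1000, -0.1800, -0.0100)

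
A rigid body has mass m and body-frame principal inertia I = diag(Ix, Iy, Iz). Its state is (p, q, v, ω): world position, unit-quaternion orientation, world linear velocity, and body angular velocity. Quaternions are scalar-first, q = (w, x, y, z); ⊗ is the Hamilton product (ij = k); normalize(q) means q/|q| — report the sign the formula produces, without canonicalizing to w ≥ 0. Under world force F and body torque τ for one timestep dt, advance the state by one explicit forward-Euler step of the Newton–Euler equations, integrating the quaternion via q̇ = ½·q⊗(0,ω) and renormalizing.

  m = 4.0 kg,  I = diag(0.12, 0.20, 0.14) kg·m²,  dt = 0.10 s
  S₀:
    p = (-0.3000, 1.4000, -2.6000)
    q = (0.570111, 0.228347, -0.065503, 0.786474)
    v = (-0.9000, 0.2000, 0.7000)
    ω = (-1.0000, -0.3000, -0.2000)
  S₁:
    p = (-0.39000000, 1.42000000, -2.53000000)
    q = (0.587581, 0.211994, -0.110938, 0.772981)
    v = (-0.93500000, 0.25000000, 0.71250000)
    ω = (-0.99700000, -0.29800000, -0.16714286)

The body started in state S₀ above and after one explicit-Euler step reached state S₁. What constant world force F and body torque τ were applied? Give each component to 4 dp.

v₁ − v₀ = (-0.03500000, 0.05000000, 0.01250000)
F = m·Δv/dt = (-1.4000, 2.0000, 0.5000)
rate change Δω = (0.00300000, 0.00200000, 0.03285714)
applied torque τ = (0.0000, 0.0000, 0.0700)

F = (-1.4000, 2.0000, 0.5000)
τ = (0.0000, 0.0000, 0.0700)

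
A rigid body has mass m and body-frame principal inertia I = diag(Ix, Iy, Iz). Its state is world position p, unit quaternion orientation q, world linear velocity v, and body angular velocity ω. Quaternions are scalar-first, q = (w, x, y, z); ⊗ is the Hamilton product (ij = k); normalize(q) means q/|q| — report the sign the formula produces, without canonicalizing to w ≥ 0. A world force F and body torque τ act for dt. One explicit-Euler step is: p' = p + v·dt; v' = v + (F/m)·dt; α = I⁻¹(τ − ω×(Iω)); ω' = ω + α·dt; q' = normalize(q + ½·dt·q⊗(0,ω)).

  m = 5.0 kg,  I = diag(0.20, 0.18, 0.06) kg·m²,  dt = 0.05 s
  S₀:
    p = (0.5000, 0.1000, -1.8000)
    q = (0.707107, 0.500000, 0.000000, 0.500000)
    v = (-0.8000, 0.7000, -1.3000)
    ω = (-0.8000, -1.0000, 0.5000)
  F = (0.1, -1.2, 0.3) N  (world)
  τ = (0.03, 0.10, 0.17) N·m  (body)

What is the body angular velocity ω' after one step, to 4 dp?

gyro term ω×Iω = (0.0600, -0.0560, -0.0160)
α = I⁻¹(τ − ω×Iω) = (-0.1500, 0.8667, 3.1000)
new body rate ω' = (-0.8075, -0.9567, 0.6550)

ω' = (-0.8075, -0.9567, 0.6550)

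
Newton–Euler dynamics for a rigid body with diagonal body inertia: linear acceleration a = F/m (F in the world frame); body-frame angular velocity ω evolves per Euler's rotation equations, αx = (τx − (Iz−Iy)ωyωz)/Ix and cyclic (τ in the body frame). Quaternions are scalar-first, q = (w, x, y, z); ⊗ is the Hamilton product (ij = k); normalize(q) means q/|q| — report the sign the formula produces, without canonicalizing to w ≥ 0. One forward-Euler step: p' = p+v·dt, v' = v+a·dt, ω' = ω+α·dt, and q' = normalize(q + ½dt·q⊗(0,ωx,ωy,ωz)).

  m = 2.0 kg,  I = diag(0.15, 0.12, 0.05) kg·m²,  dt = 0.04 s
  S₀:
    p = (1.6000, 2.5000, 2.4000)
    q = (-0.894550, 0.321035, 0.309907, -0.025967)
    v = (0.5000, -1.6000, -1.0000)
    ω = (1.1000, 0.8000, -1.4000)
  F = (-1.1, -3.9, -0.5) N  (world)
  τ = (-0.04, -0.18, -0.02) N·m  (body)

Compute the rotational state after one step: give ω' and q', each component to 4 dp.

ω' = (1.0684, 0.7913, -1.3949)
q' = (-0.9066, 0.2929, 0.3038, -0.0026)

precession coupling ω×(Iω) = (0.0784, -0.1540, -0.0264)
α = I⁻¹(τ − ω×Iω) = (-0.7893, -0.2167, 0.1280)
ω' = ω + α·dt = (1.0684, 0.7913, -1.3949)
2q̇ = q⊗(0,ω) = (-0.6374179, -1.3971012, -0.2947547, 1.1683003)
q' = normalize(q + ½dt·q⊗(0,ω)) = (-0.9066, 0.2929, 0.3038, -0.0026)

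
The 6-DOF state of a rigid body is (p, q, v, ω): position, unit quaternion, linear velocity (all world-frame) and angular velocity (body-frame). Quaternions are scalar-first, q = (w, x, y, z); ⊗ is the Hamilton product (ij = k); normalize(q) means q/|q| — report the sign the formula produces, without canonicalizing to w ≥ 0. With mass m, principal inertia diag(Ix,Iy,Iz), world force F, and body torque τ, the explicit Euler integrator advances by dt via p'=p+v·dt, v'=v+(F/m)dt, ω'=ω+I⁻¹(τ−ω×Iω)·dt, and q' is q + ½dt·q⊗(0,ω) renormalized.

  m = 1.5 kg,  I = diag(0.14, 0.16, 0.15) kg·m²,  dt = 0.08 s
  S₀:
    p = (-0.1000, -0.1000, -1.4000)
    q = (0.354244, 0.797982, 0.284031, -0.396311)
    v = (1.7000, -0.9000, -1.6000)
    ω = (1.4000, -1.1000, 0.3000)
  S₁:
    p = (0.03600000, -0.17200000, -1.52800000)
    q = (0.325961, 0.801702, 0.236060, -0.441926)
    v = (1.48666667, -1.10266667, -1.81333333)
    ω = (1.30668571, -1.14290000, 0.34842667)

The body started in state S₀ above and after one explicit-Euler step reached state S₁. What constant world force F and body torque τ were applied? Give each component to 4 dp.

v₁ − v₀ = (-0.21333333, -0.20266667, -0.21333333)
F = m·Δv/dt = (-4.0000, -3.8000, -4.0000)
ω₁ − ω₀ = (-0.09331429, -0.04290000, 0.04842667)
precession coupling = (0.0033, -0.0042, -0.0308)
I·α + gyro = (-0.1600, -0.0900, 0.0600)

F = (-4.0000, -3.8000, -4.0000)
τ = (-0.1600, -0.0900, 0.0600)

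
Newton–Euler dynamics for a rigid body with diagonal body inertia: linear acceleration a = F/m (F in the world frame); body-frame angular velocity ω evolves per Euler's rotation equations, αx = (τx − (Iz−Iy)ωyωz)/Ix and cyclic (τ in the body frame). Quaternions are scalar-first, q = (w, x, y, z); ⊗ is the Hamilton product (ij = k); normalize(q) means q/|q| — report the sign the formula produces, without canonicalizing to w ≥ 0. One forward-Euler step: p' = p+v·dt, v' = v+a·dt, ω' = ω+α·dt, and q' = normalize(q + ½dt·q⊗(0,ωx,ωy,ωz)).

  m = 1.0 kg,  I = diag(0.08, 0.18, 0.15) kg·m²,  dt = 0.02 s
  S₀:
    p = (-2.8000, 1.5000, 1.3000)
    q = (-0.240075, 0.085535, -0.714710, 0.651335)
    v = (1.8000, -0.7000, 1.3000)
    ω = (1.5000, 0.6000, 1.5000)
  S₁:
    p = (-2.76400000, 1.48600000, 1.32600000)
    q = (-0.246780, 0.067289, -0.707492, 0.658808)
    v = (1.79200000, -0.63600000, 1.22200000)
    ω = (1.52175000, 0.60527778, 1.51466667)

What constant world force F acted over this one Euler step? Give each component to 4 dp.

F = (-0.4000, 3.2000, -3.9000)

v₁ − v₀ = (-0.00800000, 0.06400000, -0.07800000)
applied force F = (-0.4000, 3.2000, -3.9000)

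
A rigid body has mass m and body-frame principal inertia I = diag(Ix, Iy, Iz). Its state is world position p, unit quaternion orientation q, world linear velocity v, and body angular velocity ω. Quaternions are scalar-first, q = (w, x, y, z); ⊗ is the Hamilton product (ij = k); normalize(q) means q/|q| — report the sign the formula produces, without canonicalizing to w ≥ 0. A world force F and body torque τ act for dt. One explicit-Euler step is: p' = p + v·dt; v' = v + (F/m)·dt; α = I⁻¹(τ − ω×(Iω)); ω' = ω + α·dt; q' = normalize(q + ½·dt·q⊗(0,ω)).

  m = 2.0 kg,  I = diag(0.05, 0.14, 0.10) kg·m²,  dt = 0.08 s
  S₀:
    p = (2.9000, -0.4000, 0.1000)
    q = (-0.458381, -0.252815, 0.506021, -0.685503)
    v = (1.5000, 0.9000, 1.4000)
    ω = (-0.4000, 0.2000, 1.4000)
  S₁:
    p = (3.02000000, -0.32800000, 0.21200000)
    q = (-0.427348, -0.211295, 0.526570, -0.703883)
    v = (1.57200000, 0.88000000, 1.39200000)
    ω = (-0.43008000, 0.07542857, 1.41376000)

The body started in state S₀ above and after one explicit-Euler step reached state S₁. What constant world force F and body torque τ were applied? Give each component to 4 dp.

F = (1.8000, -0.5000, -0.2000)
τ = (-0.0300, -0.1900, 0.0100)

Δω = ω₁−ω₀ = (-0.03008000, -0.12457143, 0.01376000)
τ = I·(Δω/dt) + ω₀×(Iω₀) = (-0.0300, -0.1900, 0.0100)
Δv = v₁−v₀ = (0.07200000, -0.02000000, -0.00800000)
applied force F = (1.8000, -0.5000, -0.2000)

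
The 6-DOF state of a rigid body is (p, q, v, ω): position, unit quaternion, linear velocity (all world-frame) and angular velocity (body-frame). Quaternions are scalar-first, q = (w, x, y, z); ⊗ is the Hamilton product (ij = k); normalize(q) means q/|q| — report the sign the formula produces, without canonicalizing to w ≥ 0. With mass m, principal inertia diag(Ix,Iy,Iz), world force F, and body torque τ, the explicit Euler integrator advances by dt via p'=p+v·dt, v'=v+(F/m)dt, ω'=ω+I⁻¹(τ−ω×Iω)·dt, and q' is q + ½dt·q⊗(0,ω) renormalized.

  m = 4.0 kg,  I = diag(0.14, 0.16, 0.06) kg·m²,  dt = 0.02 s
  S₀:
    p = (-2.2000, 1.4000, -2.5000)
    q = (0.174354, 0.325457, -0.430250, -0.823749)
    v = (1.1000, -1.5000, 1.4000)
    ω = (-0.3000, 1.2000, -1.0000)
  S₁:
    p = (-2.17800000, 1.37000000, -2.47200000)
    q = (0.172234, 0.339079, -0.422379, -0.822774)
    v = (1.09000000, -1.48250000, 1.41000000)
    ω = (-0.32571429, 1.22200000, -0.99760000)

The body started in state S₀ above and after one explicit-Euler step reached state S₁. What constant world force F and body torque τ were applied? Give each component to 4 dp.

ω₁ − ω₀ = (-0.02571429, 0.02200000, 0.00240000)
gyro term ω₀×Iω₀ = (0.1200, 0.0240, -0.0072)
I·α + gyro = (-0.0600, 0.2000, 0.0000)
velocity change Δv = (-0.01000000, 0.01750000, 0.01000000)
m·(v₁−v₀)/dt = (-2.0000, 3.5000, 2.0000)

F = (-2.0000, 3.5000, 2.0000)
τ = (-0.0600, 0.2000, 0.0000)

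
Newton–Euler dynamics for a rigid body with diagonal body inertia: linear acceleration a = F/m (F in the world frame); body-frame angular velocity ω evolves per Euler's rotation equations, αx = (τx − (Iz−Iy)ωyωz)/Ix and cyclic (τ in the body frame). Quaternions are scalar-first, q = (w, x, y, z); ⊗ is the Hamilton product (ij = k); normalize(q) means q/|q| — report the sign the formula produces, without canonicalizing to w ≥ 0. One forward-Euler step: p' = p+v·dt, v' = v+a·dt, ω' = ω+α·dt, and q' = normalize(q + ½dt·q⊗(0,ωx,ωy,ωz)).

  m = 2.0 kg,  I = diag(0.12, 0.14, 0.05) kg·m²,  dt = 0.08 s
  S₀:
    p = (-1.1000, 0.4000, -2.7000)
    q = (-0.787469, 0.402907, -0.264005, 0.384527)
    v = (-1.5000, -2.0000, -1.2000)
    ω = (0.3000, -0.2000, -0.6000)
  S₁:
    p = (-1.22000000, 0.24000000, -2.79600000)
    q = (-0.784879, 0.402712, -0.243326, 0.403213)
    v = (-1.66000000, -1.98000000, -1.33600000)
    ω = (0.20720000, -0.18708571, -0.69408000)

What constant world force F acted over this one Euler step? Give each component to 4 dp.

F = (-4.0000, 0.5000, -3.4000)

velocity change Δv = (-0.16000000, 0.02000000, -0.13600000)
F = m·Δv/dt = (-4.0000, 0.5000, -3.4000)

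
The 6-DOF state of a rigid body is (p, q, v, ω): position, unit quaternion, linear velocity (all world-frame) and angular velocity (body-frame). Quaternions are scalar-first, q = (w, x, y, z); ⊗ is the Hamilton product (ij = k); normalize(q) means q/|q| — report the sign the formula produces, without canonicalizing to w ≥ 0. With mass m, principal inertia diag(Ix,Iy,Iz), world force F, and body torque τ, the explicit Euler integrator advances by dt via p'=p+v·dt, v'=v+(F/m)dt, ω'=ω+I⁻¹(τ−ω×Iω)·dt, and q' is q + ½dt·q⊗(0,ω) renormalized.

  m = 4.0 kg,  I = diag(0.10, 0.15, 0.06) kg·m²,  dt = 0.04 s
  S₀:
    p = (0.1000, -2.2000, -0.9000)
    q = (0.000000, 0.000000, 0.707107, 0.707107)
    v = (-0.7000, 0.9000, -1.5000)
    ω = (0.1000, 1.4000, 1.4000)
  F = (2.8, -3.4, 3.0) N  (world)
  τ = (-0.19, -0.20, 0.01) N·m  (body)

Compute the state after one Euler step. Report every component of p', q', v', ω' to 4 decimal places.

p' = (0.0720, -2.1640, -0.9600)
q' = (-0.0396, 0.0000, 0.7080, 0.7051)
v' = (-0.6720, 0.8660, -1.4700)
ω' = (0.0946, 1.3452, 1.4020)

(τ − ω×Iω)/I = (-0.1360, -1.3707, 0.0500)
ω + α·dt = (0.0946, 1.3452, 1.4020)
q⊗(0,ω) = (-1.9798996, 0.0000000, 0.0707107, -0.0707107)
q' = normalize(q + ½dt·q⊗(0,ω)) = (-0.0396, 0.0000, 0.7080, 0.7051)
new position p' = (0.0720, -2.1640, -0.9600)
v' = v + a·dt = (-0.6720, 0.8660, -1.4700)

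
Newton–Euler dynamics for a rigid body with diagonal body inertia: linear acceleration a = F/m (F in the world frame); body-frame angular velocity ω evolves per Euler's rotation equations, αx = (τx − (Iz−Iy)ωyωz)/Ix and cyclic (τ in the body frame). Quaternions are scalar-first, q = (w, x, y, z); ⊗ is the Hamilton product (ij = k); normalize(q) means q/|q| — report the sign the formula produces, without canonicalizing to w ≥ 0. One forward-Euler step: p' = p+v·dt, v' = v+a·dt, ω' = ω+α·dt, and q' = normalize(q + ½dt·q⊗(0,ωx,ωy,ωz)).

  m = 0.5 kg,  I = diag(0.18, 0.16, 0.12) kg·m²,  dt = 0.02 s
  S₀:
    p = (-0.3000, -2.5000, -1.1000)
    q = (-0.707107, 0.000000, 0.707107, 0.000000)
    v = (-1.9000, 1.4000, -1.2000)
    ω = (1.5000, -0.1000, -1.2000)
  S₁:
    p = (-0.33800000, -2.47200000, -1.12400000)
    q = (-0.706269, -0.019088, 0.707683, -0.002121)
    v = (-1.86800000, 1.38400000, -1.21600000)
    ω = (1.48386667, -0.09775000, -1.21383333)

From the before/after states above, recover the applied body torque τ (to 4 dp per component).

ω₁ − ω₀ = (-0.01613333, 0.00225000, -0.01383333)
gyro term ω₀×Iω₀ = (-0.0048, -0.1080, 0.0030)
τ = I·(Δω/dt) + ω₀×(Iω₀) = (-0.1500, -0.0900, -0.0800)

τ = (-0.1500, -0.0900, -0.0800)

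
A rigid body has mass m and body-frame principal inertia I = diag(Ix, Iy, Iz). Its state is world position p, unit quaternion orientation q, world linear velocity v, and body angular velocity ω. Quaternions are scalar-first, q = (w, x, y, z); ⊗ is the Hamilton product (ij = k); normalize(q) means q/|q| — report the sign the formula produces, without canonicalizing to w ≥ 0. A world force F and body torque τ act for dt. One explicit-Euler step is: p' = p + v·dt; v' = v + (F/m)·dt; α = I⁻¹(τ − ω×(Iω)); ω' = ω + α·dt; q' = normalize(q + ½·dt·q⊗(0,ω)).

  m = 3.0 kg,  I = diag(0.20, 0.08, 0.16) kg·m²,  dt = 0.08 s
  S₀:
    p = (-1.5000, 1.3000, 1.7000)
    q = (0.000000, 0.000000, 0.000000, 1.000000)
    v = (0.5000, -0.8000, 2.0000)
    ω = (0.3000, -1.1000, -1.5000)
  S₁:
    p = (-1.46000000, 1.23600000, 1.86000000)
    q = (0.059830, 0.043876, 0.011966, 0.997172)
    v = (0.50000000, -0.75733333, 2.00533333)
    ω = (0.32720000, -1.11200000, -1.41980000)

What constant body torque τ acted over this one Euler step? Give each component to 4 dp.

Δω = ω₁−ω₀ = (0.02720000, -0.01200000, 0.08020000)
gyro term ω₀×Iω₀ = (0.1320, -0.0180, 0.0396)
applied torque τ = (0.2000, -0.0300, 0.2000)

τ = (0.2000, -0.0300, 0.2000)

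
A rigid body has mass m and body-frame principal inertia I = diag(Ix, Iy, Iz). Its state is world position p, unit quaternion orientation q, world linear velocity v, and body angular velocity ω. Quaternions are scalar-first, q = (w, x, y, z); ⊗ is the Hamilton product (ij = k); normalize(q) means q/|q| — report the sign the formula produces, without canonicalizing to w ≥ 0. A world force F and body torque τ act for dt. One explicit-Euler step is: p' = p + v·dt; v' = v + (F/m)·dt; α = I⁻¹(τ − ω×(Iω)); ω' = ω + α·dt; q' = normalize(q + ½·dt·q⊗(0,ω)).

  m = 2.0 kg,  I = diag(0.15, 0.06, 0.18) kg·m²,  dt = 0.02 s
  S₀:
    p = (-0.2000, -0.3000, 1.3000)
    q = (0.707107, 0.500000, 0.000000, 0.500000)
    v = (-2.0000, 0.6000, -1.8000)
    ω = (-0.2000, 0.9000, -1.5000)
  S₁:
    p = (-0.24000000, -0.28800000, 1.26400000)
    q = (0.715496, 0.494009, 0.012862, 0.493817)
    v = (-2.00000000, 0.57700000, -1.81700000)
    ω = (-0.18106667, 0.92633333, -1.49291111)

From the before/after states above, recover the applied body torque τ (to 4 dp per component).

τ = (-0.0200, 0.0700, 0.0800)

rate change Δω = (0.01893333, 0.02633333, 0.00708889)
τ = I·(Δω/dt) + ω₀×(Iω₀) = (-0.0200, 0.0700, 0.0800)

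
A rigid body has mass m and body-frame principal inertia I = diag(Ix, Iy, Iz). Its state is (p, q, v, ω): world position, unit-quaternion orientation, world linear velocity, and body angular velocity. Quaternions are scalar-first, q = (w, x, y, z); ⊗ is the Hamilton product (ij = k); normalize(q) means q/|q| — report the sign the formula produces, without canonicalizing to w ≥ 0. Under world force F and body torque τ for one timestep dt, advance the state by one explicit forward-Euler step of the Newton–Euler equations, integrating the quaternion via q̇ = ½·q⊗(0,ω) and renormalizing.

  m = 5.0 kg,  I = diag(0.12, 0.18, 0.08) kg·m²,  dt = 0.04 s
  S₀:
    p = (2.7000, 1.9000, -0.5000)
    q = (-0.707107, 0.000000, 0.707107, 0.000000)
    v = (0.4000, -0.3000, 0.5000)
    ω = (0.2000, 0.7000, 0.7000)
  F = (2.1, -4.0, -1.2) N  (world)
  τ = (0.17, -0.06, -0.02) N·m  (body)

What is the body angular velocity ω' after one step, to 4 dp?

ω' = (0.2730, 0.6854, 0.6858)

precession coupling ω×(Iω) = (-0.0490, 0.0056, 0.0084)
α = I⁻¹(τ − ω×Iω) = (1.8250, -0.3644, -0.3550)
ω + α·dt = (0.2730, 0.6854, 0.6858)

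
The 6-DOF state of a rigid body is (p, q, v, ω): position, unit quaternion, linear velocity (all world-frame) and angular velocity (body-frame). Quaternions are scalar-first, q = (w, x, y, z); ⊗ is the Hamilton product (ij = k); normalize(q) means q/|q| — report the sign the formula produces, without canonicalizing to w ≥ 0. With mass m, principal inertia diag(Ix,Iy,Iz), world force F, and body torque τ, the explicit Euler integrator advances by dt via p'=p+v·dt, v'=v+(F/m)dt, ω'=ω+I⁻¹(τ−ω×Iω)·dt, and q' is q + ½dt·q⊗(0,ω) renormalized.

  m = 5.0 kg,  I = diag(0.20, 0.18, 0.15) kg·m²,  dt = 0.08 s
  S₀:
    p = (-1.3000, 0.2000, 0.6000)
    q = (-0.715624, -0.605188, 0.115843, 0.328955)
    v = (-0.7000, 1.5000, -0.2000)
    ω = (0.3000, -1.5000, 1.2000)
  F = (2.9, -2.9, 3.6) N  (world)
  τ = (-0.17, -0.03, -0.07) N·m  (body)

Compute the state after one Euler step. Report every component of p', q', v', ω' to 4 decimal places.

p' = (-1.3560, 0.3200, 0.5840)
q' = (-0.7150, -0.5867, 0.1912, 0.3285)
v' = (-0.6536, 1.4536, -0.1424)
ω' = (0.2104, -1.5213, 1.1579)

p' = p + v·dt = (-1.3560, 0.3200, 0.5840)
new velocity v' = (-0.6536, 1.4536, -0.1424)
(τ − ω×Iω)/I = (-1.1200, -0.2667, -0.5267)
new body rate ω' = (0.2104, -1.5213, 1.1579)
Hamilton product q⊗(0,ω) = (-0.0394251, 0.4177569, 1.8983481, 0.0142803)
updated quaternion q' = (-0.7150, -0.5867, 0.1912, 0.3285)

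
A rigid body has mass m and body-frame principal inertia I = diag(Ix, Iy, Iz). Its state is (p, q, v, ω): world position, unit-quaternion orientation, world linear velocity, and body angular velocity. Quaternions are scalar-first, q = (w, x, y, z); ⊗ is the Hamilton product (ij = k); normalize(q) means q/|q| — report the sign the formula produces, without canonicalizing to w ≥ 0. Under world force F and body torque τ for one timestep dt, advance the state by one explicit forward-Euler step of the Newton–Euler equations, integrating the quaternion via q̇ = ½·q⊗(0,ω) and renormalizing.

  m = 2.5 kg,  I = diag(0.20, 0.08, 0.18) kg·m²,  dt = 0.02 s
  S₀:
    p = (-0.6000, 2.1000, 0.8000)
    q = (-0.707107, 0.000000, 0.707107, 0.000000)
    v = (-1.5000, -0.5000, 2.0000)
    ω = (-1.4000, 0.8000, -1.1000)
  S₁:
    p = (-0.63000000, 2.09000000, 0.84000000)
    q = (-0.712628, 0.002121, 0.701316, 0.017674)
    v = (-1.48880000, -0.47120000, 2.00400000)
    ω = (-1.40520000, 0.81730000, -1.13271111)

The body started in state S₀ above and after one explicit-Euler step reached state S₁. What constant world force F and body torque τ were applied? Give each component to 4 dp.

F = (1.4000, 3.6000, 0.5000)
τ = (-0.1400, 0.1000, -0.1600)

velocity change Δv = (0.01120000, 0.02880000, 0.00400000)
F = m·Δv/dt = (1.4000, 3.6000, 0.5000)
ω₁ − ω₀ = (-0.00520000, 0.01730000, -0.03271111)
precession coupling = (-0.0880, 0.0308, 0.1344)
τ = I·(Δω/dt) + ω₀×(Iω₀) = (-0.1400, 0.1000, -0.1600)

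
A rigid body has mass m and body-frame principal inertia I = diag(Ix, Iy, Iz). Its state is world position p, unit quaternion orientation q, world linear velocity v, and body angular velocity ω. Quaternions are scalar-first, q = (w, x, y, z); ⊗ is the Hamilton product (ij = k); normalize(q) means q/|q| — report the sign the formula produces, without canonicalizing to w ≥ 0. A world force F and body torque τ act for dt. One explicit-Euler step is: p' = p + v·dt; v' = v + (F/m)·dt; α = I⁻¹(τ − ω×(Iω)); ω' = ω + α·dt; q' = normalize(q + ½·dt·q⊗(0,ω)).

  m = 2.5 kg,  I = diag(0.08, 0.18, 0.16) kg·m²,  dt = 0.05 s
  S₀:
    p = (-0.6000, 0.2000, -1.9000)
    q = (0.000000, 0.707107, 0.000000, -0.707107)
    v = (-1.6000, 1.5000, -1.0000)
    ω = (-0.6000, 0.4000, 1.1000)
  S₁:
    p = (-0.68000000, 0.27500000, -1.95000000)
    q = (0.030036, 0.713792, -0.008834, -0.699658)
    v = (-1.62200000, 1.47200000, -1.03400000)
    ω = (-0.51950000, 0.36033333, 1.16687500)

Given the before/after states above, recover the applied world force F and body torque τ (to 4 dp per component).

velocity change Δv = (-0.02200000, -0.02800000, -0.03400000)
F = m·Δv/dt = (-1.1000, -1.4000, -1.7000)
rate change Δω = (0.08050000, -0.03966667, 0.06687500)
τ = I·(Δω/dt) + ω₀×(Iω₀) = (0.1200, -0.0900, 0.1900)

F = (-1.1000, -1.4000, -1.7000)
τ = (0.1200, -0.0900, 0.1900)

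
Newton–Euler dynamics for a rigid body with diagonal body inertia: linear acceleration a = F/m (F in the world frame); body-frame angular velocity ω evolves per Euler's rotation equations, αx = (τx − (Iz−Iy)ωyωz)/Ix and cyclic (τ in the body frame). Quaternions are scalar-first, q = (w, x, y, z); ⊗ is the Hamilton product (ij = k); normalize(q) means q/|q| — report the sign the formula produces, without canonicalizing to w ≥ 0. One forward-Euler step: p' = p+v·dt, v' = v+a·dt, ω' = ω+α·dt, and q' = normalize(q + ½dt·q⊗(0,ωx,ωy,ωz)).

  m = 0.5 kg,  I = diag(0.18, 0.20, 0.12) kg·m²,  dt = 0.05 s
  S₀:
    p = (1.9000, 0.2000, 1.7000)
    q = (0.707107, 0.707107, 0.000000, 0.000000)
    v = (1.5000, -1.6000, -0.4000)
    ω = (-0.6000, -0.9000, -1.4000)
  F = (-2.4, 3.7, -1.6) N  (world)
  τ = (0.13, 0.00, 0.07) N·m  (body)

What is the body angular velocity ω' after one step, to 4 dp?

(τ − ω×Iω)/I = (1.2822, -0.2520, 0.4933)
ω' = ω + α·dt = (-0.5359, -0.9126, -1.3753)

ω' = (-0.5359, -0.9126, -1.3753)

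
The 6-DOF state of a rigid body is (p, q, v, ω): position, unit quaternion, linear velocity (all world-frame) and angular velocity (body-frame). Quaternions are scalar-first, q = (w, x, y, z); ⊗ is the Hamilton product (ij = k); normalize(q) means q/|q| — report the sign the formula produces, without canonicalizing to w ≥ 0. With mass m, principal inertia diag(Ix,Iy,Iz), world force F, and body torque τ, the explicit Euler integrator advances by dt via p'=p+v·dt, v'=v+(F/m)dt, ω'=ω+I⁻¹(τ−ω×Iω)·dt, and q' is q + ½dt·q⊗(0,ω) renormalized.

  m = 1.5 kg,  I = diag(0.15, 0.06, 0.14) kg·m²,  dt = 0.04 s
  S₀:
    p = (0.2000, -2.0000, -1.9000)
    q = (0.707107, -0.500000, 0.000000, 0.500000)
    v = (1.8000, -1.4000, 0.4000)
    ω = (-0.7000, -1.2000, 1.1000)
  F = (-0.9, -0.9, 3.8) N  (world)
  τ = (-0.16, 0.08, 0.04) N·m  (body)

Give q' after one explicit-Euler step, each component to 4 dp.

q' = (0.6887, -0.4976, -0.0130, 0.5272)

2q̇ = q⊗(0,ω) = (-0.9000000, 0.1050251, -0.6485284, 1.3778177)
q + ½dt·q⊗(0,ω), renormalized = (0.6887, -0.4976, -0.0130, 0.5272)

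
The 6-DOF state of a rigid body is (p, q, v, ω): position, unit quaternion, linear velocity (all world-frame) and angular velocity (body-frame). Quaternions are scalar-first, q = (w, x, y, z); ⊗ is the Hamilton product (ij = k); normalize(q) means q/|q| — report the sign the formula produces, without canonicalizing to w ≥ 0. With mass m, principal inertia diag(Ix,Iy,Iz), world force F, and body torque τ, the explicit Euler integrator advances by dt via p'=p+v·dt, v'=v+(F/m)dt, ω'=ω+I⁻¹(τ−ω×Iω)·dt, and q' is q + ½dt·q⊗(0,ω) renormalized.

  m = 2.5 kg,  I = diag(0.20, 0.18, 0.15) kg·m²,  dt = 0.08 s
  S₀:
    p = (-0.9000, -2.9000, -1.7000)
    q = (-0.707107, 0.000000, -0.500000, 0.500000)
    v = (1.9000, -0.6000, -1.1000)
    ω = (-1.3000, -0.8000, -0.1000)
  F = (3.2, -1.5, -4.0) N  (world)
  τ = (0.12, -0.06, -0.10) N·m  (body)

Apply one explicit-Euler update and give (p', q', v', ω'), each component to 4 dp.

p' = (-0.7480, -2.9480, -1.7880)
q' = (-0.7198, 0.0547, -0.5024, 0.4759)
v' = (2.0024, -0.6480, -1.2280)
ω' = (-1.2510, -0.8296, -0.1422)

new position p' = (-0.7480, -2.9480, -1.7880)
v' = v + a·dt = (2.0024, -0.6480, -1.2280)
gyro term ω×Iω = (-0.0024, 0.0065, -0.0208)
(τ − ω×Iω)/I = (0.6120, -0.3694, -0.5280)
ω' = ω + α·dt = (-1.2510, -0.8296, -0.1422)
2q̇ = q⊗(0,ω) = (-0.3500000, 1.3692391, -0.0843144, -0.5792893)
q + ½dt·q⊗(0,ω), renormalized = (-0.7198, 0.0547, -0.5024, 0.4759)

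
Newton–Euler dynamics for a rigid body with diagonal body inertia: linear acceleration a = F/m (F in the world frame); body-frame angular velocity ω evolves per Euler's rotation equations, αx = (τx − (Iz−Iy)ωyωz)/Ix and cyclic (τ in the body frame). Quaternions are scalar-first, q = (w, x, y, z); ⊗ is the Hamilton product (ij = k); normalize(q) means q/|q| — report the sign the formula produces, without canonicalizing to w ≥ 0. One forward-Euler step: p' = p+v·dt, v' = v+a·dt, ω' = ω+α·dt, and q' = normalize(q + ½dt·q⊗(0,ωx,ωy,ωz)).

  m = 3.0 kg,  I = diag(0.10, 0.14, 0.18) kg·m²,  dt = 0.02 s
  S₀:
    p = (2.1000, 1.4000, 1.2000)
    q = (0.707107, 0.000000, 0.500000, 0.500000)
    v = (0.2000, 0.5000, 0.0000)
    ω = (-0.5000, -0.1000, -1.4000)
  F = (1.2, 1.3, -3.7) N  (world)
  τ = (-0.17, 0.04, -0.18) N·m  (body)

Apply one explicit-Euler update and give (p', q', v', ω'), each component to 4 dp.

p' = (2.1040, 1.4100, 1.2000)
q' = (0.7145, -0.0100, 0.4967, 0.4925)
v' = (0.2080, 0.5087, -0.0247)
ω' = (-0.5351, -0.0863, -1.4202)

linear accel F/m = (0.4000, 0.4333, -1.2333)
new position p' = (2.1040, 1.4100, 1.2000)
new velocity v' = (0.2080, 0.5087, -0.0247)
ω×(Iω) gyroscopic = (0.0056, -0.0560, 0.0020)
(τ − ω×Iω)/I = (-1.7560, 0.6857, -1.0111)
ω + α·dt = (-0.5351, -0.0863, -1.4202)
Hamilton product q⊗(0,ω) = (0.7500000, -1.0035535, -0.3207107, -0.7399498)
q + ½dt·q⊗(0,ω), renormalized = (0.7145, -0.0100, 0.4967, 0.4925)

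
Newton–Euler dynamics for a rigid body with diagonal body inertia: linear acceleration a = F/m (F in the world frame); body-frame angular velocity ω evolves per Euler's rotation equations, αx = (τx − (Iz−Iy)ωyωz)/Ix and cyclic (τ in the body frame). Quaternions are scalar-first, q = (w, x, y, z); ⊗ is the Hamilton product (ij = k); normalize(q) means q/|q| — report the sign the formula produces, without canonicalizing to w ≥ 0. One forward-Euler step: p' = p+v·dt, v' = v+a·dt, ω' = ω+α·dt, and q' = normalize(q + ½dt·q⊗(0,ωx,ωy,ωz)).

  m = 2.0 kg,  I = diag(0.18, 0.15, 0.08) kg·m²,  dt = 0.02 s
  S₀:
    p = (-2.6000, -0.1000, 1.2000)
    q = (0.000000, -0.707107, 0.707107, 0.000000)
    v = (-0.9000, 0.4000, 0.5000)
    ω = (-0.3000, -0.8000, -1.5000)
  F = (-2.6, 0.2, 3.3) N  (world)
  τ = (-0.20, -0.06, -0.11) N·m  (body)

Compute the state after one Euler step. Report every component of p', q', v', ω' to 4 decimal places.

p' = (-2.6180, -0.0920, 1.2100)
q' = (0.0035, -0.7176, 0.6964, 0.0078)
v' = (-0.9260, 0.4020, 0.5330)
ω' = (-0.3129, -0.8140, -1.5257)

a = F/m = (-1.3000, 0.1000, 1.6500)
new position p' = (-2.6180, -0.0920, 1.2100)
v' = v + a·dt = (-0.9260, 0.4020, 0.5330)
ω×(Iω) gyroscopic = (-0.0840, 0.0450, -0.0072)
(τ − ω×Iω)/I = (-0.6444, -0.7000, -1.2850)
ω' = ω + α·dt = (-0.3129, -0.8140, -1.5257)
Hamilton product q⊗(0,ω) = (0.3535535, -1.0606605, -1.0606605, 0.7778177)
q' = normalize(q + ½dt·q⊗(0,ω)) = (0.0035, -0.7176, 0.6964, 0.0078)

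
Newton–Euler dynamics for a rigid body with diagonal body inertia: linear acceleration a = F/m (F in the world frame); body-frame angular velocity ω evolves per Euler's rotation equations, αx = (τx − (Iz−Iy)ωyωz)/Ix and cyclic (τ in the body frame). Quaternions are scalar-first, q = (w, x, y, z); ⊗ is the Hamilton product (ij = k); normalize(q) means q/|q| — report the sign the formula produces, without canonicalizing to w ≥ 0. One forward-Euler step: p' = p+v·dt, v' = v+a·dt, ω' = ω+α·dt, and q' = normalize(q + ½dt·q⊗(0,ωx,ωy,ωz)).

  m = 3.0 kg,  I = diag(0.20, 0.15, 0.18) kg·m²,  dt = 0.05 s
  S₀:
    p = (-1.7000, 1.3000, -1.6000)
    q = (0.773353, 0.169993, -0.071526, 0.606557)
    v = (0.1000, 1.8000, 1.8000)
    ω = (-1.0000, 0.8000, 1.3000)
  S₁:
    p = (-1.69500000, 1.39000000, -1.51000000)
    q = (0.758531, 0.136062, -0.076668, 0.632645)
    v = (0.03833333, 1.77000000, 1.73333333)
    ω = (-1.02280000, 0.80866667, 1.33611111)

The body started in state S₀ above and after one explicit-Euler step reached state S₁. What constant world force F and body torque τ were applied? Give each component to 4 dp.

velocity change Δv = (-0.06166667, -0.03000000, -0.06666667)
m·(v₁−v₀)/dt = (-3.7000, -1.8000, -4.0000)
ω₁ − ω₀ = (-0.02280000, 0.00866667, 0.03611111)
precession coupling = (0.0312, -0.0260, 0.0400)
applied torque τ = (-0.0600, 0.0000, 0.1700)

F = (-3.7000, -1.8000, -4.0000)
τ = (-0.0600, 0.0000, 0.1700)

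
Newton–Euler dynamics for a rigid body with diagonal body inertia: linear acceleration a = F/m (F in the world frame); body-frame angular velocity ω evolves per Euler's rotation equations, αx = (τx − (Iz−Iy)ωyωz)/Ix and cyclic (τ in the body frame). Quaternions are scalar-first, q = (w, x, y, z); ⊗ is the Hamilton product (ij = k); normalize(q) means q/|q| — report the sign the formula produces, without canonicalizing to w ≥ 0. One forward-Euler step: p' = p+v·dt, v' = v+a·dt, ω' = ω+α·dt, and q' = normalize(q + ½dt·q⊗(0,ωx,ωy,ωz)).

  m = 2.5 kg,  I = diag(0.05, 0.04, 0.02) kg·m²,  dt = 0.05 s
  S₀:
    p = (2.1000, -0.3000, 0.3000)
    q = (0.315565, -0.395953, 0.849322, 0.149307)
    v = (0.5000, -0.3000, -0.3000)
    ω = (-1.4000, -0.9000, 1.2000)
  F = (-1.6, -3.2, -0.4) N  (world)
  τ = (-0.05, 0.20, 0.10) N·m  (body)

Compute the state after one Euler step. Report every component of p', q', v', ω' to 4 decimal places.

precession coupling ω×(Iω) = (0.0216, -0.0504, -0.0126)
angular accel α = (-1.4320, 6.2600, 5.6300)
new body rate ω' = (-1.4716, -0.5870, 1.4815)
2q̇ = q⊗(0,ω) = (0.0308872, 0.7117717, -0.0178947, 1.9240865)
q + ½dt·q⊗(0,ω), renormalized = (0.3159, -0.3777, 0.8478, 0.1971)
new position p' = (2.1250, -0.3150, 0.2850)
v + (F/m)dt = (0.4680, -0.3640, -0.3080)

p' = (2.1250, -0.3150, 0.2850)
q' = (0.3159, -0.3777, 0.8478, 0.1971)
v' = (0.4680, -0.3640, -0.3080)
ω' = (-1.4716, -0.5870, 1.4815)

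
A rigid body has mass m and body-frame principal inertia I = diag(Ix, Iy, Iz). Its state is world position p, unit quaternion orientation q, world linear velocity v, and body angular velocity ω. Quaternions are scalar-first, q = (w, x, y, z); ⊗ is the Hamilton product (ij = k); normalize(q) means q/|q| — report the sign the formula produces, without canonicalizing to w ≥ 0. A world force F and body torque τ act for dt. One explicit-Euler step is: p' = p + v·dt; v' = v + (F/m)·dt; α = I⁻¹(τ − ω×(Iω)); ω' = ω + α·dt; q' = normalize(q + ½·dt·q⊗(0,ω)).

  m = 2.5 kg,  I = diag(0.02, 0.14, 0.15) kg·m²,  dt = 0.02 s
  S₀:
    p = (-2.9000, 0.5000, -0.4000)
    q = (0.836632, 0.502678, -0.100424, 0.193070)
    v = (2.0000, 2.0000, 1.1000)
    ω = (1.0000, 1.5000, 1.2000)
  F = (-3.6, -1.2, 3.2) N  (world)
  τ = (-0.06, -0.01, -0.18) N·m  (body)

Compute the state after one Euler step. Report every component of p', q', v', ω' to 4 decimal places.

α = I⁻¹(τ − ω×Iω) = (-3.9000, 1.0429, -2.4000)
ω' = ω + α·dt = (0.9220, 1.5209, 1.1520)
Hamilton product q⊗(0,ω) = (-0.5837260, 0.4265182, 0.8448044, 1.8583994)
q' = normalize(q + ½dt·q⊗(0,ω)) = (0.8306, 0.5068, -0.0920, 0.2116)
a = (-1.4400, -0.4800, 1.2800)
new position p' = (-2.8600, 0.5400, -0.3780)
v' = v + a·dt = (1.9712, 1.9904, 1.1256)

p' = (-2.8600, 0.5400, -0.3780)
q' = (0.8306, 0.5068, -0.0920, 0.2116)
v' = (1.9712, 1.9904, 1.1256)
ω' = (0.9220, 1.5209, 1.1520)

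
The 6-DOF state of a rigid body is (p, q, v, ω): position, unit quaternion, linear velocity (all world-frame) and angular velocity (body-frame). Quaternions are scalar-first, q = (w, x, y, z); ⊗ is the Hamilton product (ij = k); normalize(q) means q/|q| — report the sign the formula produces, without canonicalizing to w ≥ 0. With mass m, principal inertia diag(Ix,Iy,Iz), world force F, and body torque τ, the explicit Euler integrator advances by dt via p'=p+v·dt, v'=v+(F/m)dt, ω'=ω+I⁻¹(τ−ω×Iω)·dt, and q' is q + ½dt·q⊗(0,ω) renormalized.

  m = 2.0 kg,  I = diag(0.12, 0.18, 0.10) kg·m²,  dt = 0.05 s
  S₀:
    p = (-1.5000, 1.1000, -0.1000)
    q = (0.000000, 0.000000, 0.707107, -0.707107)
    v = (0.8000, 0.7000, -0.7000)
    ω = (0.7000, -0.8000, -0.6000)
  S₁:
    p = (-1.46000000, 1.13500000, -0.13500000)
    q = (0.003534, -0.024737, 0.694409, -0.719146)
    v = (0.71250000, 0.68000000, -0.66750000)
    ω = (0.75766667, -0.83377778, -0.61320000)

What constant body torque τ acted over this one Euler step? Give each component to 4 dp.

ω₁ − ω₀ = (0.05766667, -0.03377778, -0.01320000)
applied torque τ = (0.1000, -0.1300, -0.0600)

τ = (0.1000, -0.1300, -0.0600)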